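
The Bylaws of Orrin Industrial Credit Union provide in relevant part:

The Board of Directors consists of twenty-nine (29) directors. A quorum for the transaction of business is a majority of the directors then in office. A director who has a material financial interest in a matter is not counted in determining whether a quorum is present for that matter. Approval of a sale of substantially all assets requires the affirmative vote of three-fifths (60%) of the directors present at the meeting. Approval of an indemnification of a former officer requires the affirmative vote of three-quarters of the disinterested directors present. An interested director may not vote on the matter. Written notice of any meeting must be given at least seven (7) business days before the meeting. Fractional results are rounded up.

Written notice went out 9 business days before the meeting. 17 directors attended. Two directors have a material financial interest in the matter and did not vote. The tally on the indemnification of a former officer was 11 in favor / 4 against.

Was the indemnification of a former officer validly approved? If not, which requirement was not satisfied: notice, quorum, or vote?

Notice: 9 business days given; 7 required (9 ≥ 7). Satisfied.
Quorum: 17 present, but the 2 interested directors do not count, leaving 15. Quorum is 15. Satisfied.
Vote: the indemnification of a former officer requires three-fourths of the disinterested directors present (17 − 2 = 15). 3/4 of 15 = 11.25, rounded up to 12, so 12 affirmative votes are needed; 11 voted in favor. Not satisfied.

Invalid — vote requirement not satisfied.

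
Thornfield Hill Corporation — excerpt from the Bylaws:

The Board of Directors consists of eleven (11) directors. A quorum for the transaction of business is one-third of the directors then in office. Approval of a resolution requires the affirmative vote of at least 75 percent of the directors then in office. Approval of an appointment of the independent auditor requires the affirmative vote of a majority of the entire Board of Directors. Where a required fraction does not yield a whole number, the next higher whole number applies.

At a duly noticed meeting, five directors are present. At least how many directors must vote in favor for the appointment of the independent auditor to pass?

6

The appointment of the independent auditor requires a majority of the entire Board of Directors (11).
A majority of 11 is 6.
(Only 5 can vote, so the appointment of the independent auditor cannot pass at this meeting, but the required vote is still 6.)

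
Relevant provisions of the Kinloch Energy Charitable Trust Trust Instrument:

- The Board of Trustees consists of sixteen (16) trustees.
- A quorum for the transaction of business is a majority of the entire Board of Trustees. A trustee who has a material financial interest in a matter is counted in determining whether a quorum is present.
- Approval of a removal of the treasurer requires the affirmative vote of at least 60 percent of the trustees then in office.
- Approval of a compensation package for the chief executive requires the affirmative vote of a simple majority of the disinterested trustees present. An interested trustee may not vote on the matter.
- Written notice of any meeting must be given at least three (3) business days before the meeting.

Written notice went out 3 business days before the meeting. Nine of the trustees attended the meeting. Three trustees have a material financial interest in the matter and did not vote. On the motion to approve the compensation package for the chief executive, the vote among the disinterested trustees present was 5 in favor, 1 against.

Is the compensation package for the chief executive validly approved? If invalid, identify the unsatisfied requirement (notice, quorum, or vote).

Notice: 3 business days given; 3 required (3 ≥ 3). Satisfied.
Quorum: 9 present (interested trustees count toward quorum); quorum is 9. Satisfied.
Vote: the compensation package for the chief executive requires a majority of the disinterested trustees present (9 − 3 = 6). A majority of 6 is 4, so 4 affirmative votes are needed; 5 voted in favor. Satisfied.

Valid — all requirements satisfied.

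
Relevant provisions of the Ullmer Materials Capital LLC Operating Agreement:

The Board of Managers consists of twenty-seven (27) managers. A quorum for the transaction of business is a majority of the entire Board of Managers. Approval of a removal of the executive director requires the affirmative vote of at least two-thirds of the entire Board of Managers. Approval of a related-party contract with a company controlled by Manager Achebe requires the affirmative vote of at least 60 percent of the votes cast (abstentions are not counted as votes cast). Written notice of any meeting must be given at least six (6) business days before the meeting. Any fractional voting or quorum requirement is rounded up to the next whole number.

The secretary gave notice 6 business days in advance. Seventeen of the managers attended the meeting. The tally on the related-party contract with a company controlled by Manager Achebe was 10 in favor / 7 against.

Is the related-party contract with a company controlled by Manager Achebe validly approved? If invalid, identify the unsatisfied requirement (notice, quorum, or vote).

Invalid — vote requirement not satisfied.

Notice: 6 business days given; 6 required (6 ≥ 6). Satisfied.
Quorum: 17 present; quorum is 14. Satisfied.
Vote: the related-party contract with a company controlled by Manager Achebe requires three-fifths of the votes cast (17). 3/5 of 17 = 10.20, rounded up to 11, so 11 affirmative votes are needed; 10 voted in favor. Not satisfied.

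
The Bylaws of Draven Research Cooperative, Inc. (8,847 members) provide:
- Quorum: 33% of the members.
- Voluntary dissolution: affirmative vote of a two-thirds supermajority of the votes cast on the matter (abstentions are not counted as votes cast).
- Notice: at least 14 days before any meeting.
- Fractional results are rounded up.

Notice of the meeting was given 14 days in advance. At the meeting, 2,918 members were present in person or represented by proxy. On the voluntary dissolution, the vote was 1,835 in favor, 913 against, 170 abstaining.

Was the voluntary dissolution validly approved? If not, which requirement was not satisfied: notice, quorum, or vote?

Notice: 14 days given; 14 required. Satisfied.
Quorum: 33% of 8,847 = 2,919.51, rounded up to 2,920; 2,918 present. Not satisfied.
Vote: requires two-thirds of the votes cast (2,918 − 170 abstaining = 2,748); 2/3 of 2748 = 1832, so 1,832 needed; 1,835 in favor. Satisfied.

Invalid — quorum requirement not satisfied.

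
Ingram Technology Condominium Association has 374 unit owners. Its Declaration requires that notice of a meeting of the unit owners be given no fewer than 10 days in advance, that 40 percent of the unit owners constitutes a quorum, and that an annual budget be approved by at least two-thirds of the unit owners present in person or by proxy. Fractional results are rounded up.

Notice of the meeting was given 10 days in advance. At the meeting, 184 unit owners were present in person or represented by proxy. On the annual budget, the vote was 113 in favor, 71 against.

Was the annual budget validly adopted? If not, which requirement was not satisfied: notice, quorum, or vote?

Invalid — vote requirement not satisfied.

Notice: 10 days given; 10 required. Satisfied.
Quorum: 40% of 374 = 149.60, rounded up to 150; 184 present. Satisfied.
Vote: requires two-thirds of those present (184); 2/3 of 184 = 122.67, rounded up to 123, so 123 needed; 113 in favor. Not satisfied.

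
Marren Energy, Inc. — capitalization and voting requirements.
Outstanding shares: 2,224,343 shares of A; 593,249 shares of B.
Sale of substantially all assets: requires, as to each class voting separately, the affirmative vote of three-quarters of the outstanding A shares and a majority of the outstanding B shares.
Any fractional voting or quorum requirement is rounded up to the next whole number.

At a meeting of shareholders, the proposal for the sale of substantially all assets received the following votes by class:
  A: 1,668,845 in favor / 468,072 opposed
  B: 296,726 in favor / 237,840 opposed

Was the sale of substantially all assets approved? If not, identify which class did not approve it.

Approved — every class gave the required vote.

A: 3/4 of 2224343 = 1668257.25, rounded up to 1668258; 1,668,258 required, 1,668,845 in favor — approved.
B: a majority of 593249 is 296625; 296,625 required, 296,726 in favor — approved.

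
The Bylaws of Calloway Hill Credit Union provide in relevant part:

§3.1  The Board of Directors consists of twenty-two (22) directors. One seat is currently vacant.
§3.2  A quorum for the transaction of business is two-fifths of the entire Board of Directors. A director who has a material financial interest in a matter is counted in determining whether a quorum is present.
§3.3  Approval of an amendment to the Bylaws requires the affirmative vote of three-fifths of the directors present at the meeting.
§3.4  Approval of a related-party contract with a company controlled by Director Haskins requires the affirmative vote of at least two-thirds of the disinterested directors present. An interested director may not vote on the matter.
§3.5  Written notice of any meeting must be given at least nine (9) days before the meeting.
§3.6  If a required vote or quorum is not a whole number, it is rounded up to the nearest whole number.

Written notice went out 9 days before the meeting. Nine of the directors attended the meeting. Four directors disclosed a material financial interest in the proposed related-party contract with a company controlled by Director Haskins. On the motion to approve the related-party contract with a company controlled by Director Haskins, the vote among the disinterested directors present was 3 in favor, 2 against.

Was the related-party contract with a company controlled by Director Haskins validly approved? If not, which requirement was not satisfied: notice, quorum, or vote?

Notice: 9 days given; 9 required (9 ≥ 9). Satisfied.
Quorum: 9 present (interested directors count toward quorum); quorum is 9. Satisfied.
Vote: the related-party contract with a company controlled by Director Haskins requires two-thirds of the disinterested directors present (9 − 4 = 5). 2/3 of 5 = 3.33, rounded up to 4, so 4 affirmative votes are needed; 3 voted in favor. Not satisfied.

Invalid — vote requirement not satisfied.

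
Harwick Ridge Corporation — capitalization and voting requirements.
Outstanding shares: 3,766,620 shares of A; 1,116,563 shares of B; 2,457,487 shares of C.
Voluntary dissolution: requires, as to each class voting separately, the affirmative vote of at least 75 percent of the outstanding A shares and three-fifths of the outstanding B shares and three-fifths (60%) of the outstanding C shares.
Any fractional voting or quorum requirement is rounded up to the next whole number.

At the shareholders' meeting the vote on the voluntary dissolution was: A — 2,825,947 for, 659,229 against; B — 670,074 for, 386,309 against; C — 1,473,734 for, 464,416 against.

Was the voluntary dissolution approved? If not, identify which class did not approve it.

Not approved — the C shares did not give the required vote.

A: 3/4 of 3766620 = 2824965; 2,824,965 required, 2,825,947 in favor — approved.
B: 3/5 of 1116563 = 669937.80, rounded up to 669938; 669,938 required, 670,074 in favor — approved.
C: 3/5 of 2457487 = 1474492.20, rounded up to 1474493; 1,474,493 required, 1,473,734 in favor — not approved.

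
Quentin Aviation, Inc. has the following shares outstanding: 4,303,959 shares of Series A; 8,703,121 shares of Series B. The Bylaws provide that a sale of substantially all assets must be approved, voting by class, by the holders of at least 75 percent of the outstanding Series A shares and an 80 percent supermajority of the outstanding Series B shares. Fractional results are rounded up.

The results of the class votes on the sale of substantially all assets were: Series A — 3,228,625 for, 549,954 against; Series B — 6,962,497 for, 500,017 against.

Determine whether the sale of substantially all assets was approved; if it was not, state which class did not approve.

Series A: 3/4 of 4303959 = 3227969.25, rounded up to 3227970; 3,227,970 required, 3,228,625 in favor — approved.
Series B: 4/5 of 8703121 = 6962496.80, rounded up to 6962497; 6,962,497 required, 6,962,497 in favor — approved.

Approved — every class gave the required vote.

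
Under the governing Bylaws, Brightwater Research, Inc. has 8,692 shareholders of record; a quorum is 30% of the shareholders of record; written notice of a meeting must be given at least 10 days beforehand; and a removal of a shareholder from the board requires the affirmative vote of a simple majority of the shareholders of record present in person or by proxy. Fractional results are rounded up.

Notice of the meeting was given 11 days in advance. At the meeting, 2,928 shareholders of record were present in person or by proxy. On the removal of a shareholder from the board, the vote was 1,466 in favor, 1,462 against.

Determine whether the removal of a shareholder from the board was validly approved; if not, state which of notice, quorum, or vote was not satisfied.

Notice: 11 days given; 10 required. Satisfied.
Quorum: 30% of 8,692 = 2,607.60, rounded up to 2,608; 2,928 present. Satisfied.
Vote: requires a majority of those present (2,928); a majority of 2928 is 1465, so 1,465 needed; 1,466 in favor. Satisfied.

Valid — all requirements satisfied.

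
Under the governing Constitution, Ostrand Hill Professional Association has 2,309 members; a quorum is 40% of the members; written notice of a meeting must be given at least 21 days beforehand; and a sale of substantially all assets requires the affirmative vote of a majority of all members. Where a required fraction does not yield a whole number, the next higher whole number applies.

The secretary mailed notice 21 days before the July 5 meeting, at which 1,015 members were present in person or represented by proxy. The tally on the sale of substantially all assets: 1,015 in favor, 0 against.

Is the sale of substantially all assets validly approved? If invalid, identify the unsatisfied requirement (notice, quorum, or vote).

Invalid — vote requirement not satisfied.

Notice: 21 days given; 21 required. Satisfied.
Quorum: 40% of 2,309 = 923.60, rounded up to 924; 1,015 present. Satisfied.
Vote: requires a majority of all members (2,309); a majority of 2309 is 1155, so 1,155 needed; 1,015 in favor. Not satisfied.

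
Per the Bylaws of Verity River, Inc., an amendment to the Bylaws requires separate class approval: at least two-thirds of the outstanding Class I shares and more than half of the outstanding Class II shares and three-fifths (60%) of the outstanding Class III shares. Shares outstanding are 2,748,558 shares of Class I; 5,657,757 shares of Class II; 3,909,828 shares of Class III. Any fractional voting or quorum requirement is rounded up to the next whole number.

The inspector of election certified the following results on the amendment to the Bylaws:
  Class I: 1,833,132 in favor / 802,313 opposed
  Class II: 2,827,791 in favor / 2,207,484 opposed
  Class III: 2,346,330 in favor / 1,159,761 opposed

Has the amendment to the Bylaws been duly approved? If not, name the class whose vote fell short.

Not approved — the Class II shares did not give the required vote.

Class I: 2/3 of 2748558 = 1832372; 1,832,372 required, 1,833,132 in favor — approved.
Class II: a majority of 5657757 is 2828879; 2,828,879 required, 2,827,791 in favor — not approved.
Class III: 3/5 of 3909828 = 2345896.80, rounded up to 2345897; 2,345,897 required, 2,346,330 in favor — approved.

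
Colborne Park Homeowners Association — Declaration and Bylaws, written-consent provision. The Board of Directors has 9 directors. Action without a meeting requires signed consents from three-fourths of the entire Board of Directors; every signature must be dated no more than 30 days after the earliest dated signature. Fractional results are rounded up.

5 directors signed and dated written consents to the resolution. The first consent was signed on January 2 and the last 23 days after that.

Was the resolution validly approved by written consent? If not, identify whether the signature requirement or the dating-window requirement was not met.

Signatures required: three-fourths of 9 — 3/4 of 9 = 6.75, rounded up to 7, so 7 needed; 5 signed. Insufficient.
Dating window: the latest signature is 23 days after the earliest; the limit is 30 days. Within the window.

Not effective — insufficient signatures.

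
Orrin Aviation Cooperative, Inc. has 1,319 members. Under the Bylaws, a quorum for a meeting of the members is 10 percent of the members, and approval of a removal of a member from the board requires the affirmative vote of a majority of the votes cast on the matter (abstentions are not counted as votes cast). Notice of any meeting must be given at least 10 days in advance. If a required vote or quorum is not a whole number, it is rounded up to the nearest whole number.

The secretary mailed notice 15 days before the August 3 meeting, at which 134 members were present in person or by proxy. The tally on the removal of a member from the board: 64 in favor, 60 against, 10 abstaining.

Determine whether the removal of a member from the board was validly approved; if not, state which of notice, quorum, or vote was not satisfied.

Notice: 15 days given; 10 required. Satisfied.
Quorum: 10% of 1,319 = 131.90, rounded up to 132; 134 present. Satisfied.
Vote: requires a majority of the votes cast (134 − 10 abstaining = 124); a majority of 124 is 63, so 63 needed; 64 in favor. Satisfied.

Valid — all requirements satisfied.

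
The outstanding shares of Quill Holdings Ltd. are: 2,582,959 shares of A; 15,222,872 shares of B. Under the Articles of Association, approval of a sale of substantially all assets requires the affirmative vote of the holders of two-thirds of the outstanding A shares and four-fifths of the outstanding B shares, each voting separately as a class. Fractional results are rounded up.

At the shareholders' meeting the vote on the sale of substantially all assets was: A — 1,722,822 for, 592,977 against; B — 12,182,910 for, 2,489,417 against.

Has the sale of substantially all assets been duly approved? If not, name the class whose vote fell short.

Approved — every class gave the required vote.

A: 2/3 of 2582959 = 1721972.67, rounded up to 1721973; 1,721,973 required, 1,722,822 in favor — approved.
B: 4/5 of 15222872 = 12178297.60, rounded up to 12178298; 12,178,298 required, 12,182,910 in favor — approved.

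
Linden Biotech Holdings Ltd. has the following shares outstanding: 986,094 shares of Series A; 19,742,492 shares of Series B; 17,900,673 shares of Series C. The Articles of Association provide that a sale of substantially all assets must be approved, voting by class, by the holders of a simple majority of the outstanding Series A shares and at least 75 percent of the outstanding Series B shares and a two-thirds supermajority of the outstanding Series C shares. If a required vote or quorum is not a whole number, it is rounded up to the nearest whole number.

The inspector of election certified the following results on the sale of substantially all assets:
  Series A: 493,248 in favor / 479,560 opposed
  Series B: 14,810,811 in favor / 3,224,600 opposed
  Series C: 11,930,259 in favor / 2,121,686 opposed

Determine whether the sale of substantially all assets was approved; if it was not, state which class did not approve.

Series A: a majority of 986094 is 493048; 493,048 required, 493,248 in favor — approved.
Series B: 3/4 of 19742492 = 14806869; 14,806,869 required, 14,810,811 in favor — approved.
Series C: 2/3 of 17900673 = 11933782; 11,933,782 required, 11,930,259 in favor — not approved.

Not approved — the Series C shares did not give the required vote.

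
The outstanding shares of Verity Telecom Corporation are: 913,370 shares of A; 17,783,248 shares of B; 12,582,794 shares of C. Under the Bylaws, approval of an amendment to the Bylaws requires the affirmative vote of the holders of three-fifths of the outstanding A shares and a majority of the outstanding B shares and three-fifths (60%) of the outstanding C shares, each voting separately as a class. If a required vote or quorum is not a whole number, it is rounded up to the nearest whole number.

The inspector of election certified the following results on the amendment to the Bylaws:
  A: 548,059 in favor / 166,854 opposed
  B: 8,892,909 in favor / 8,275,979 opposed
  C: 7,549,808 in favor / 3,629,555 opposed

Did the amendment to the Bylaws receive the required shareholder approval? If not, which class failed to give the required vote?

A: 3/5 of 913370 = 548022; 548,022 required, 548,059 in favor — approved.
B: a majority of 17783248 is 8891625; 8,891,625 required, 8,892,909 in favor — approved.
C: 3/5 of 12582794 = 7549676.40, rounded up to 7549677; 7,549,677 required, 7,549,808 in favor — approved.

Approved — every class gave the required vote.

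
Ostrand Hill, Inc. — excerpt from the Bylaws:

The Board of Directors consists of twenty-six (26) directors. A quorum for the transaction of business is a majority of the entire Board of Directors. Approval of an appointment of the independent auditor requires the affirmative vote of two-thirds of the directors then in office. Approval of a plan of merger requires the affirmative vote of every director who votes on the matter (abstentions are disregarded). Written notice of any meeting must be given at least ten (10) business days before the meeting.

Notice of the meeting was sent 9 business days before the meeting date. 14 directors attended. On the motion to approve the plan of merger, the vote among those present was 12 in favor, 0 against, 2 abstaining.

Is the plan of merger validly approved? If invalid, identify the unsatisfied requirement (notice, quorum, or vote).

Notice: 9 business days given; 10 required (9 < 10). Not satisfied.
Quorum: 14 present; quorum is 14. Satisfied.
Vote: the plan of merger requires the unanimous vote of the votes cast (14 present − 2 abstaining = 12). Unanimous means all 12, so 12 affirmative votes are needed; 12 voted in favor. Satisfied.

Invalid — notice requirement not satisfied.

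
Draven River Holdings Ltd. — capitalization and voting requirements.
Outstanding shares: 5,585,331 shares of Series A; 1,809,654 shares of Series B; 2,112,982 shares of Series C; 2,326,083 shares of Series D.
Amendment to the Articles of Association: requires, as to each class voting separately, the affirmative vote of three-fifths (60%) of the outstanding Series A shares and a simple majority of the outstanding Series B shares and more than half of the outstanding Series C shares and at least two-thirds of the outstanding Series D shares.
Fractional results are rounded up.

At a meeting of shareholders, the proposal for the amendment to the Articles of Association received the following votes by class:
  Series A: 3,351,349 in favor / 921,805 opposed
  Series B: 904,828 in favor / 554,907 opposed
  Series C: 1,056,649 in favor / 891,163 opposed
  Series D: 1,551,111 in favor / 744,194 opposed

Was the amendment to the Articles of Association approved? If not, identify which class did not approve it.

Series A: 3/5 of 5585331 = 3351198.60, rounded up to 3351199; 3,351,199 required, 3,351,349 in favor — approved.
Series B: a majority of 1809654 is 904828; 904,828 required, 904,828 in favor — approved.
Series C: a majority of 2112982 is 1056492; 1,056,492 required, 1,056,649 in favor — approved.
Series D: 2/3 of 2326083 = 1550722; 1,550,722 required, 1,551,111 in favor — approved.

Approved — every class gave the required vote.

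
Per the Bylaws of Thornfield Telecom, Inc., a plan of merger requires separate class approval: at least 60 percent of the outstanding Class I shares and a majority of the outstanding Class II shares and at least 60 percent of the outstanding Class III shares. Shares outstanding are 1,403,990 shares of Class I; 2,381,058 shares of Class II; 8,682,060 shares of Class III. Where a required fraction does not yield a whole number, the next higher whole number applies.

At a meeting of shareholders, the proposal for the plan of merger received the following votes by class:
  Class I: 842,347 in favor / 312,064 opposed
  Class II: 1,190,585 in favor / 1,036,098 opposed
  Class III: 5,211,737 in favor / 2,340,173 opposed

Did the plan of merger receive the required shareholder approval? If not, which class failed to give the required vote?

Class I: 3/5 of 1403990 = 842394; 842,394 required, 842,347 in favor — not approved.
Class II: a majority of 2381058 is 1190530; 1,190,530 required, 1,190,585 in favor — approved.
Class III: 3/5 of 8682060 = 5209236; 5,209,236 required, 5,211,737 in favor — approved.

Not approved — the Class I shares did not give the required vote.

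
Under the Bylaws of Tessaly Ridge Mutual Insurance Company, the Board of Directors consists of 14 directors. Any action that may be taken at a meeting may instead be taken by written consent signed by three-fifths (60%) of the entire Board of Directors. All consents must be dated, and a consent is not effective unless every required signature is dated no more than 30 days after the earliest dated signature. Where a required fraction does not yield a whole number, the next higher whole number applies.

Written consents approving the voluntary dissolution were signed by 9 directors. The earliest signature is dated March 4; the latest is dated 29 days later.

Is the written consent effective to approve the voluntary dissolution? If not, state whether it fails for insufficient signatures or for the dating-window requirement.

Effective — both the signature and dating-window requirements are satisfied.

Signatures required: three-fifths (60%) of 14 — 3/5 of 14 = 8.40, rounded up to 9, so 9 needed; 9 signed. Sufficient.
Dating window: the latest signature is 29 days after the earliest; the limit is 30 days. Within the window.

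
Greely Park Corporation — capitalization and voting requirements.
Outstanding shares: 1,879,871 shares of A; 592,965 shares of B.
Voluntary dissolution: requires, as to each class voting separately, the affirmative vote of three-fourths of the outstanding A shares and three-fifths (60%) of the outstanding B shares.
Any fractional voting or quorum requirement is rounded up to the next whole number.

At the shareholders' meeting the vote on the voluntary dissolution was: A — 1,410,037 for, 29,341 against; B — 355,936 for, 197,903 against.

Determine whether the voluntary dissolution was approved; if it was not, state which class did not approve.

A: 3/4 of 1879871 = 1409903.25, rounded up to 1409904; 1,409,904 required, 1,410,037 in favor — approved.
B: 3/5 of 592965 = 355779; 355,779 required, 355,936 in favor — approved.

Approved — every class gave the required vote.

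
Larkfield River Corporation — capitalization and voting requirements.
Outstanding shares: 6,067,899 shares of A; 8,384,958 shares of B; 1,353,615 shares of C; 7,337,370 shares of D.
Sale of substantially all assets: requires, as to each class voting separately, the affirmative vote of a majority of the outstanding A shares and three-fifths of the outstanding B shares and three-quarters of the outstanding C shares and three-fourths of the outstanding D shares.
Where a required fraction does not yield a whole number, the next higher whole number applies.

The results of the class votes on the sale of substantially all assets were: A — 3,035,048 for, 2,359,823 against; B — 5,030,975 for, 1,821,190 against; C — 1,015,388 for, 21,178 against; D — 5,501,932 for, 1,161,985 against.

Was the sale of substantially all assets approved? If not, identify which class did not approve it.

A: a majority of 6067899 is 3033950; 3,033,950 required, 3,035,048 in favor — approved.
B: 3/5 of 8384958 = 5030974.80, rounded up to 5030975; 5,030,975 required, 5,030,975 in favor — approved.
C: 3/4 of 1353615 = 1015211.25, rounded up to 1015212; 1,015,212 required, 1,015,388 in favor — approved.
D: 3/4 of 7337370 = 5503027.50, rounded up to 5503028; 5,503,028 required, 5,501,932 in favor — not approved.

Not approved — the D shares did not give the required vote.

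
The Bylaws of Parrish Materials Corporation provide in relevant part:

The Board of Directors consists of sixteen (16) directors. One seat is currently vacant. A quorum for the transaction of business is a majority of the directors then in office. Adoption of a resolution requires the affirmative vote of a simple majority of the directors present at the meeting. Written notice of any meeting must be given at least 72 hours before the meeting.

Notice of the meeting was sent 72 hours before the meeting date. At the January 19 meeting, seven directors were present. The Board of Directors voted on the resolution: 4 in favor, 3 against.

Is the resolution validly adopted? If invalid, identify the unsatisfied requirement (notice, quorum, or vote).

Invalid — quorum requirement not satisfied.

Notice: 72 hours given; 72 required (72 ≥ 72). Satisfied.
Quorum: 7 present; quorum is 8. Not satisfied.
Vote: the resolution requires a majority of the directors present (7). A majority of 7 is 4, so 4 affirmative votes are needed; 4 voted in favor. Satisfied. (Moot — without a quorum no business can be validly transacted.)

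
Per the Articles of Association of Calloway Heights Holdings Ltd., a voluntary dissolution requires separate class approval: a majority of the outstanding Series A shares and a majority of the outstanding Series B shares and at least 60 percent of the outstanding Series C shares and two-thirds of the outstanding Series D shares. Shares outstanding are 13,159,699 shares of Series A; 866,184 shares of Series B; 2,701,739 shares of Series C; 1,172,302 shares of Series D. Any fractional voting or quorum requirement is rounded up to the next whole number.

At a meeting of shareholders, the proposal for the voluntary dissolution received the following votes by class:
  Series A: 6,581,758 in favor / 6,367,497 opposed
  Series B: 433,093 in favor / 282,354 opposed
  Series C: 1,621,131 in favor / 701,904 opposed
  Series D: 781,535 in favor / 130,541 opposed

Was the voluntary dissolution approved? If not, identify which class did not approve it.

Approved — every class gave the required vote.

Series A: a majority of 13159699 is 6579850; 6,579,850 required, 6,581,758 in favor — approved.
Series B: a majority of 866184 is 433093; 433,093 required, 433,093 in favor — approved.
Series C: 3/5 of 2701739 = 1621043.40, rounded up to 1621044; 1,621,044 required, 1,621,131 in favor — approved.
Series D: 2/3 of 1172302 = 781534.67, rounded up to 781535; 781,535 required, 781,535 in favor — approved.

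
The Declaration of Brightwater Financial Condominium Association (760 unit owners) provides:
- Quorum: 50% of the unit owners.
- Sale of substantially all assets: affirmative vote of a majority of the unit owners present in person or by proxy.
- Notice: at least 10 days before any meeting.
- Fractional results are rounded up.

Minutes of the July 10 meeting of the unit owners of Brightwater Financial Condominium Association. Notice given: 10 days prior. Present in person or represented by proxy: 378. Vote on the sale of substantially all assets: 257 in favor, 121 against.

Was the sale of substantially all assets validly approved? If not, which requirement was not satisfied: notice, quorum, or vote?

Notice: 10 days given; 10 required. Satisfied.
Quorum: 50% of 760 = 380; 378 present. Not satisfied.
Vote: requires a majority of those present (378); a majority of 378 is 190, so 190 needed; 257 in favor. Satisfied.

Invalid — quorum requirement not satisfied.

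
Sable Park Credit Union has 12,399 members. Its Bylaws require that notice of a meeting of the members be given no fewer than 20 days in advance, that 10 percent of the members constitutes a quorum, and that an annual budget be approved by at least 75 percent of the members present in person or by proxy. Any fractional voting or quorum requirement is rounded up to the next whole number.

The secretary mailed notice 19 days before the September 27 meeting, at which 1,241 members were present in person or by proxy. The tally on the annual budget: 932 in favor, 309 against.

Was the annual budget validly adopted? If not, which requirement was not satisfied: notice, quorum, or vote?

Invalid — notice requirement not satisfied.

Notice: 19 days given; 20 required. Not satisfied.
Quorum: 10% of 12,399 = 1,239.90, rounded up to 1,240; 1,241 present. Satisfied.
Vote: requires three-fourths of those present (1,241); 3/4 of 1241 = 930.75, rounded up to 931, so 931 needed; 932 in favor. Satisfied.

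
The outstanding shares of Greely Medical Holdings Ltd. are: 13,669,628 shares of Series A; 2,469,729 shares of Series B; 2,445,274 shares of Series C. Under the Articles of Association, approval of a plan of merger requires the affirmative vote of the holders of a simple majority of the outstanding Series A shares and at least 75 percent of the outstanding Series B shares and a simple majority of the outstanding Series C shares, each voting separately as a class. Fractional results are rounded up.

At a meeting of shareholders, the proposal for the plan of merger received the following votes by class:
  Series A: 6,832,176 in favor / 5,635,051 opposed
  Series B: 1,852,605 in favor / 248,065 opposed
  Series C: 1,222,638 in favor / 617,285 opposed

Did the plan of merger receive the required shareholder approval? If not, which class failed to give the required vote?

Series A: a majority of 13669628 is 6834815; 6,834,815 required, 6,832,176 in favor — not approved.
Series B: 3/4 of 2469729 = 1852296.75, rounded up to 1852297; 1,852,297 required, 1,852,605 in favor — approved.
Series C: a majority of 2445274 is 1222638; 1,222,638 required, 1,222,638 in favor — approved.

Not approved — the Series A shares did not give the required vote.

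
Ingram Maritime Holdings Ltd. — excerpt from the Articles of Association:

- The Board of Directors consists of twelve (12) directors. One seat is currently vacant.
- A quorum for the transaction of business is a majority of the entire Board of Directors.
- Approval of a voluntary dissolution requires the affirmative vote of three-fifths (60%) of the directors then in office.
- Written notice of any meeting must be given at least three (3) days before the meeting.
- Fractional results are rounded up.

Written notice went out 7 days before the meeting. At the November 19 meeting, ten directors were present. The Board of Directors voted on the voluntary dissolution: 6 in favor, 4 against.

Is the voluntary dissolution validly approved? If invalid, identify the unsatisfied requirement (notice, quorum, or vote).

Invalid — vote requirement not satisfied.

Notice: 7 days given; 3 required (7 ≥ 3). Satisfied.
Quorum: 10 present; quorum is 7. Satisfied.
Vote: the voluntary dissolution requires three-fifths of the directors then in office (11). 3/5 of 11 = 6.60, rounded up to 7, so 7 affirmative votes are needed; 6 voted in favor. Not satisfied.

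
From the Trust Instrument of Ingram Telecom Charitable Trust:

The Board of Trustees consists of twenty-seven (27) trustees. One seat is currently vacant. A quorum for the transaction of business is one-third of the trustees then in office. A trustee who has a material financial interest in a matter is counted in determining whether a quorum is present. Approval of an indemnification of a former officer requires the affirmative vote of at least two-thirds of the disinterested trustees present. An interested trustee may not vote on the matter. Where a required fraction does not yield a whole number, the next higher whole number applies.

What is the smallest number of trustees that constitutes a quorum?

9

1/3 of 26 = 8.67, rounded up to 9.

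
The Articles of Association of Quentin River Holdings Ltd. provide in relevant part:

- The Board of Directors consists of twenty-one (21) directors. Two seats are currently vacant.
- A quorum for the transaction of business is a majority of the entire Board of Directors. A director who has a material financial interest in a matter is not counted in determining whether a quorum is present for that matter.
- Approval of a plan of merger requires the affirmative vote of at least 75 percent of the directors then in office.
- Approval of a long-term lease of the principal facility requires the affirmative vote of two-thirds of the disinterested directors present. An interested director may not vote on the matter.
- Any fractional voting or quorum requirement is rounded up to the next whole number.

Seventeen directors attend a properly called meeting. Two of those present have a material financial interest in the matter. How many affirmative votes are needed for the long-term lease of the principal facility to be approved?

The long-term lease of the principal facility requires two-thirds of the disinterested directors present (17 − 2 = 15).
2/3 of 15 = 10.

10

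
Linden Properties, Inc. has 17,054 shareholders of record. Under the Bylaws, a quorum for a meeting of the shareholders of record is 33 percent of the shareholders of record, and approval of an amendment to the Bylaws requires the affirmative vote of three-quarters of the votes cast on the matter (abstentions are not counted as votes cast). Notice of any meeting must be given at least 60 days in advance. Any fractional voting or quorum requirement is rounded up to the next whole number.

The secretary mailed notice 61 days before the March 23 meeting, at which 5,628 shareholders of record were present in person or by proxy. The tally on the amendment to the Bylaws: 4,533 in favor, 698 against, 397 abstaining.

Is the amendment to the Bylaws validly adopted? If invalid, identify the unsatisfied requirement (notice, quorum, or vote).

Notice: 61 days given; 60 required. Satisfied.
Quorum: 33% of 17,054 = 5,627.82, rounded up to 5,628; 5,628 present. Satisfied.
Vote: requires three-fourths of the votes cast (5,628 − 397 abstaining = 5,231); 3/4 of 5231 = 3923.25, rounded up to 3924, so 3,924 needed; 4,533 in favor. Satisfied.

Valid — all requirements satisfied.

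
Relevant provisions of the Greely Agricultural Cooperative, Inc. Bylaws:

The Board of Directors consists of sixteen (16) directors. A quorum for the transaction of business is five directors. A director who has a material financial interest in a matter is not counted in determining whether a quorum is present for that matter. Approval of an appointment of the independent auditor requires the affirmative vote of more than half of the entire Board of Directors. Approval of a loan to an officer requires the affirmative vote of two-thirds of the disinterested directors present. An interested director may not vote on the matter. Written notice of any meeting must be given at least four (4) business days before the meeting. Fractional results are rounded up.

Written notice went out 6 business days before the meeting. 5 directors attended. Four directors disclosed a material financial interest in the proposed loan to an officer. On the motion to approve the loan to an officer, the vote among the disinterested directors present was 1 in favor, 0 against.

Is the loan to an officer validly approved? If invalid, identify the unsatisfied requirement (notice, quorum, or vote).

Notice: 6 business days given; 4 required (6 ≥ 4). Satisfied.
Quorum: 5 present, but the 4 interested directors do not count, leaving 1. Quorum is 5. Not satisfied.
Vote: the loan to an officer requires two-thirds of the disinterested directors present (5 − 4 = 1). 2/3 of 1 = 0.67, rounded up to 1, so 1 affirmative vote is needed; 1 voted in favor. Satisfied. (Moot — without a quorum no business can be validly transacted.)

Invalid — quorum requirement not satisfied.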